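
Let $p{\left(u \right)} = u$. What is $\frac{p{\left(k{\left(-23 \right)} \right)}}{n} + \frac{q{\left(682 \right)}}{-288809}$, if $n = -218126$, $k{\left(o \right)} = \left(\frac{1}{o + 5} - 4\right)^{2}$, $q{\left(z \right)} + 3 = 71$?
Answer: $- \frac{6344815193}{20410947626616} \approx -0.00031085$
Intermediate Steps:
$q{\left(z \right)} = 68$ ($q{\left(z \right)} = -3 + 71 = 68$)
$k{\left(o \right)} = \left(-4 + \frac{1}{5 + o}\right)^{2}$ ($k{\left(o \right)} = \left(\frac{1}{5 + o} - 4\right)^{2} = \left(-4 + \frac{1}{5 + o}\right)^{2}$)
$\frac{p{\left(k{\left(-23 \right)} \right)}}{n} + \frac{q{\left(682 \right)}}{-288809} = \frac{\frac{1}{\left(5 - 23\right)^{2}} \left(19 + 4 \left(-23\right)\right)^{2}}{-218126} + \frac{68}{-288809} = \frac{\left(19 - 92\right)^{2}}{324} \left(- \frac{1}{218126}\right) + 68 \left(- \frac{1}{288809}\right) = \frac{\left(-73\right)^{2}}{324} \left(- \frac{1}{218126}\right) - \frac{68}{288809} = \frac{1}{324} \cdot 5329 \left(- \frac{1}{218126}\right) - \frac{68}{288809} = \frac{5329}{324} \left(- \frac{1}{218126}\right) - \frac{68}{288809} = - \frac{5329}{70672824} - \frac{68}{288809} = - \frac{6344815193}{20410947626616}$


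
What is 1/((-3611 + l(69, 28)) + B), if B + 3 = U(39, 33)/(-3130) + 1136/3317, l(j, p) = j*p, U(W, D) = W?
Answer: -10382210/17459450903 ≈ -0.00059465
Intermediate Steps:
B = -27720313/10382210 (B = -3 + (39/(-3130) + 1136/3317) = -3 + (39*(-1/3130) + 1136*(1/3317)) = -3 + (-39/3130 + 1136/3317) = -3 + 3426317/10382210 = -27720313/10382210 ≈ -2.6700)
1/((-3611 + l(69, 28)) + B) = 1/((-3611 + 69*28) - 27720313/10382210) = 1/((-3611 + 1932) - 27720313/10382210) = 1/(-1679 - 27720313/10382210) = 1/(-17459450903/10382210) = -10382210/17459450903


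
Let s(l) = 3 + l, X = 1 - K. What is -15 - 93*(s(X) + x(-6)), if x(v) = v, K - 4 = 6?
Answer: 1101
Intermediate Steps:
K = 10 (K = 4 + 6 = 10)
X = -9 (X = 1 - 1*10 = 1 - 10 = -9)
-15 - 93*(s(X) + x(-6)) = -15 - 93*((3 - 9) - 6) = -15 - 93*(-6 - 6) = -15 - 93*(-12) = -15 + 1116 = 1101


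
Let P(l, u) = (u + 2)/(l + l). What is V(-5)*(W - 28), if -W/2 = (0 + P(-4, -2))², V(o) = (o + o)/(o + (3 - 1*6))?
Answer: -35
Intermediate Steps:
V(o) = 2*o/(-3 + o) (V(o) = (2*o)/(o + (3 - 6)) = (2*o)/(o - 3) = (2*o)/(-3 + o) = 2*o/(-3 + o))
P(l, u) = (2 + u)/(2*l) (P(l, u) = (2 + u)/((2*l)) = (2 + u)*(1/(2*l)) = (2 + u)/(2*l))
W = 0 (W = -2*(0 + (½)*(2 - 2)/(-4))² = -2*(0 + (½)*(-¼)*0)² = -2*(0 + 0)² = -2*0² = -2*0 = 0)
V(-5)*(W - 28) = (2*(-5)/(-3 - 5))*(0 - 28) = (2*(-5)/(-8))*(-28) = (2*(-5)*(-⅛))*(-28) = (5/4)*(-28) = -35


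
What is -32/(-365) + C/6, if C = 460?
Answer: 84046/1095 ≈ 76.754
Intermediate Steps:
-32/(-365) + C/6 = -32/(-365) + 460/6 = -32*(-1/365) + 460*(⅙) = 32/365 + 230/3 = 84046/1095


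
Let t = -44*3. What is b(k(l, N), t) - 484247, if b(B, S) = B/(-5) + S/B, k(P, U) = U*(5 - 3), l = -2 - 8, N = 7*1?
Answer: -16949073/35 ≈ -4.8426e+5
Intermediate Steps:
N = 7
t = -132
l = -10
k(P, U) = 2*U (k(P, U) = U*2 = 2*U)
b(B, S) = -B/5 + S/B (b(B, S) = B*(-1/5) + S/B = -B/5 + S/B)
b(k(l, N), t) - 484247 = (-2*7/5 - 132/(2*7)) - 484247 = (-1/5*14 - 132/14) - 484247 = (-14/5 - 132*1/14) - 484247 = (-14/5 - 66/7) - 484247 = -428/35 - 484247 = -16949073/35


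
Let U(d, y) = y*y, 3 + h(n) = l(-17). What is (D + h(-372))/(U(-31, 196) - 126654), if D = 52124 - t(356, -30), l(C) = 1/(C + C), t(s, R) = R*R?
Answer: -1741513/3000092 ≈ -0.58049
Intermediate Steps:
t(s, R) = R²
l(C) = 1/(2*C)
h(n) = -103/34 (h(n) = -3 + (½)/(-17) = -3 + (½)*(-1/17) = -3 - 1/34 = -103/34)
U(d, y) = y²
D = 51224 (D = 52124 - 1*(-30)² = 52124 - 1*900 = 52124 - 900 = 51224)
(D + h(-372))/(U(-31, 196) - 126654) = (51224 - 103/34)/(196² - 126654) = 1741513/(34*(38416 - 126654)) = (1741513/34)/(-88238) = (1741513/34)*(-1/88238) = -1741513/3000092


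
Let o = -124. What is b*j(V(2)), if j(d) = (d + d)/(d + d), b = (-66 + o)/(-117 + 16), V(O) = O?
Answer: 190/101 ≈ 1.8812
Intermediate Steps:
b = 190/101 (b = (-66 - 124)/(-117 + 16) = -190/(-101) = -190*(-1/101) = 190/101 ≈ 1.8812)
j(d) = 1 (j(d) = (2*d)/((2*d)) = (2*d)*(1/(2*d)) = 1)
b*j(V(2)) = (190/101)*1 = 190/101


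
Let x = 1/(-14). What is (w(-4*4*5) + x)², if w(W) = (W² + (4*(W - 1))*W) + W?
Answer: 203724946881/196 ≈ 1.0394e+9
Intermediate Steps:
x = -1/14 ≈ -0.071429
w(W) = W + W² + W*(-4 + 4*W) (w(W) = (W² + (4*(-1 + W))*W) + W = (W² + (-4 + 4*W)*W) + W = (W² + W*(-4 + 4*W)) + W = W + W² + W*(-4 + 4*W))
(w(-4*4*5) + x)² = ((-4*4*5)*(-3 + 5*(-4*4*5)) - 1/14)² = ((-16*5)*(-3 + 5*(-16*5)) - 1/14)² = (-80*(-3 + 5*(-80)) - 1/14)² = (-80*(-3 - 400) - 1/14)² = (-80*(-403) - 1/14)² = (32240 - 1/14)² = (451359/14)² = 203724946881/196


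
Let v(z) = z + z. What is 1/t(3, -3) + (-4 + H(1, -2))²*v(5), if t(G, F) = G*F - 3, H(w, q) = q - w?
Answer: 5879/12 ≈ 489.92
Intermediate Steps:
v(z) = 2*z
t(G, F) = -3 + F*G (t(G, F) = F*G - 3 = -3 + F*G)
1/t(3, -3) + (-4 + H(1, -2))²*v(5) = 1/(-3 - 3*3) + (-4 + (-2 - 1*1))²*(2*5) = 1/(-3 - 9) + (-4 + (-2 - 1))²*10 = 1/(-12) + (-4 - 3)²*10 = -1/12 + (-7)²*10 = -1/12 + 49*10 = -1/12 + 490 = 5879/12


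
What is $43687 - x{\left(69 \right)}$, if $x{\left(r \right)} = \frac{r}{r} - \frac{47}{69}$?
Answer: $\frac{3014381}{69} \approx 43687.0$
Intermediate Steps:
$x{\left(r \right)} = \frac{22}{69}$ ($x{\left(r \right)} = 1 - \frac{47}{69} = \frac{22}{69}$)
$43687 - x{\left(69 \right)} = 43687 - \frac{22}{69} = \frac{3014381}{69}$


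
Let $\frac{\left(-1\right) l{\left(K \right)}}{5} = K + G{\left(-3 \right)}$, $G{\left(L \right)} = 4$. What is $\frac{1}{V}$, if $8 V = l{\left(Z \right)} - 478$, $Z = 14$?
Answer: $- \frac{1}{71} \approx -0.014085$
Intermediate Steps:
$l{\left(K \right)} = -20 - 5 K$ ($l{\left(K \right)} = - 5 \left(K + 4\right) = - 5 \left(4 + K\right) = -20 - 5 K$)
$V = -71$ ($V = \frac{\left(-20 - 70\right) - 478}{8} = \frac{-90 - 478}{8} = \frac{1}{8} \left(-568\right) = -71$)
$\frac{1}{V} = \frac{1}{-71} = - \frac{1}{71}$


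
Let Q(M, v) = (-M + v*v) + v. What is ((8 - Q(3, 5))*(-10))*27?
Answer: 5130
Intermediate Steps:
Q(M, v) = v + v² - M (Q(M, v) = (-M + v²) + v = (v² - M) + v = v + v² - M)
((8 - Q(3, 5))*(-10))*27 = ((8 - (5 + 5² - 1*3))*(-10))*27 = ((8 - (5 + 25 - 3))*(-10))*27 = ((8 - 1*27)*(-10))*27 = ((8 - 27)*(-10))*27 = -19*(-10)*27 = 190*27 = 5130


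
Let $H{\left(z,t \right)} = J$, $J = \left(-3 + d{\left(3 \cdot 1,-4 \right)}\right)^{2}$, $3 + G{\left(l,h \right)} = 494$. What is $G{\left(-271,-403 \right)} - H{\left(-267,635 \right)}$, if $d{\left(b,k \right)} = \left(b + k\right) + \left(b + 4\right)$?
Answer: $482$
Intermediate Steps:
$G{\left(l,h \right)} = 491$ ($G{\left(l,h \right)} = -3 + 494 = 491$)
$d{\left(b,k \right)} = 4 + k + 2 b$ ($d{\left(b,k \right)} = \left(b + k\right) + \left(4 + b\right) = 4 + k + 2 b$)
$J = 9$ ($J = \left(-3 + \left(4 - 4 + 2 \cdot 3 \cdot 1\right)\right)^{2} = \left(-3 + \left(4 - 4 + 2 \cdot 3\right)\right)^{2} = \left(-3 + \left(4 - 4 + 6\right)\right)^{2} = \left(-3 + 6\right)^{2} = 3^{2} = 9$)
$H{\left(z,t \right)} = 9$
$G{\left(-271,-403 \right)} - H{\left(-267,635 \right)} = 491 - 9 = 482$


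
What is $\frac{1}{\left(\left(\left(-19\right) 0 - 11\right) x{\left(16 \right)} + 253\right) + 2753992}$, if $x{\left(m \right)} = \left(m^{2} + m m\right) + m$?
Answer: $\frac{1}{2748437} \approx 3.6384 \cdot 10^{-7}$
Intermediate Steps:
$x{\left(m \right)} = m + 2 m^{2}$ ($x{\left(m \right)} = \left(m^{2} + m^{2}\right) + m = 2 m^{2} + m = m + 2 m^{2}$)
$\frac{1}{\left(\left(\left(-19\right) 0 - 11\right) x{\left(16 \right)} + 253\right) + 2753992} = \frac{1}{\left(\left(\left(-19\right) 0 - 11\right) 16 \left(1 + 2 \cdot 16\right) + 253\right) + 2753992} = \frac{1}{\left(\left(0 - 11\right) 16 \left(1 + 32\right) + 253\right) + 2753992} = \frac{1}{\left(- 11 \cdot 16 \cdot 33 + 253\right) + 2753992} = \frac{1}{\left(\left(-11\right) 528 + 253\right) + 2753992} = \frac{1}{\left(-5808 + 253\right) + 2753992} = \frac{1}{-5555 + 2753992} = \frac{1}{2748437}$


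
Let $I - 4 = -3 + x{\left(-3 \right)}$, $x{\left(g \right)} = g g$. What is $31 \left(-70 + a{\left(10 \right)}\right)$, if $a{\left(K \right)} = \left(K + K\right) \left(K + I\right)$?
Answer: $10230$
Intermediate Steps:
$x{\left(g \right)} = g^{2}$
$I = 10$ ($I = 4 - \left(3 - \left(-3\right)^{2}\right) = 4 + \left(-3 + 9\right) = 4 + 6 = 10$)
$a{\left(K \right)} = 2 K \left(10 + K\right)$ ($a{\left(K \right)} = \left(K + K\right) \left(K + 10\right) = 2 K \left(10 + K\right)$)
$31 \left(-70 + a{\left(10 \right)}\right) = 31 \left(-70 + 2 \cdot 10 \left(10 + 10\right)\right) = 31 \left(-70 + 2 \cdot 10 \cdot 20\right) = 31 \left(-70 + 400\right) = 31 \cdot 330 = 10230$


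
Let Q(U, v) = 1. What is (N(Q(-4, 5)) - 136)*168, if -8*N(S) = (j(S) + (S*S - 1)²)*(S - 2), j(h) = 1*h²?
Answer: -22827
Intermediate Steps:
j(h) = h²
N(S) = -(-2 + S)*(S² + (-1 + S²)²)/8 (N(S) = -(S² + (S*S - 1)²)*(S - 2)/8 = -(S² + (S² - 1)²)*(-2 + S)/8 = -(S² + (-1 + S²)²)*(-2 + S)/8 = -(-2 + S)*(S² + (-1 + S²)²)/8)
(N(Q(-4, 5)) - 136)*168 = ((¼ - ¼*1² - ⅛*1 - ⅛*1⁵ + (¼)*1⁴ + (⅛)*1³) - 136)*168 = ((¼ - ¼*1 - ⅛ - ⅛*1 + (¼)*1 + (⅛)*1) - 136)*168 = ((¼ - ¼ - ⅛ - ⅛ + ¼ + ⅛) - 136)*168 = (⅛ - 136)*168 = -1087/8*168 = -22827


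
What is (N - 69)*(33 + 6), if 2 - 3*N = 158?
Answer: -4719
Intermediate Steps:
N = -52 (N = 2/3 - 1/3*158 = 2/3 - 158/3 = -52)
(N - 69)*(33 + 6) = (-52 - 69)*(33 + 6) = -121*39 = -4719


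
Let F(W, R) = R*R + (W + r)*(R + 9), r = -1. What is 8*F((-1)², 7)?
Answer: 392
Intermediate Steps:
F(W, R) = R² + (-1 + W)*(9 + R) (F(W, R) = R*R + (W - 1)*(R + 9) = R² + (-1 + W)*(9 + R))
8*F((-1)², 7) = 8*(-9 + 7² - 1*7 + 9*(-1)² + 7*(-1)²) = 8*(-9 + 49 - 7 + 9*1 + 7*1) = 8*(-9 + 49 - 7 + 9 + 7) = 8*49 = 392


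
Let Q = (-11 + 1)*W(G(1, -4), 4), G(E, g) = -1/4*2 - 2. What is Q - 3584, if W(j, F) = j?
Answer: -3559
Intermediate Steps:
G(E, g) = -5/2 (G(E, g) = -1*¼*2 - 2 = -¼*2 - 2 = -½ - 2 = -5/2)
Q = 25 (Q = (-11 + 1)*(-5/2) = -10*(-5/2) = 25)
Q - 3584 = 25 - 3584 = -3559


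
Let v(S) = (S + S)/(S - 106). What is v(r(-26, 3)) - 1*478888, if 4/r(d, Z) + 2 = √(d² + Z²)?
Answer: -915873779320/1912501 - 212*√685/1912501 ≈ -4.7889e+5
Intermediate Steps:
r(d, Z) = 4/(-2 + √(Z² + d²)) (r(d, Z) = 4/(-2 + √(d² + Z²)) = 4/(-2 + √(Z² + d²)))
v(S) = 2*S/(-106 + S) (v(S) = (2*S)/(-106 + S) = 2*S/(-106 + S))
v(r(-26, 3)) - 1*478888 = 2*(4/(-2 + √(3² + (-26)²)))/(-106 + 4/(-2 + √(3² + (-26)²))) - 1*478888 = 2*(4/(-2 + √(9 + 676)))/(-106 + 4/(-2 + √(9 + 676))) - 478888 = 2*(4/(-2 + √685))/(-106 + 4/(-2 + √685)) - 478888 = 8/((-106 + 4/(-2 + √685))*(-2 + √685)) - 478888 = -478888 + 8/((-106 + 4/(-2 + √685))*(-2 + √685))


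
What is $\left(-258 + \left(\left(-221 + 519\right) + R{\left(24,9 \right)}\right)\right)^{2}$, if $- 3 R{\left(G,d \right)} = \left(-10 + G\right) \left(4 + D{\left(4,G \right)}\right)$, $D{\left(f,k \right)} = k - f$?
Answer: $5184$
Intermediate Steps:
$R{\left(G,d \right)} = - \frac{G \left(-10 + G\right)}{3}$ ($R{\left(G,d \right)} = - \frac{\left(-10 + G\right) \left(4 + \left(G - 4\right)\right)}{3} = - \frac{\left(-10 + G\right) \left(4 + \left(-4 + G\right)\right)}{3} = - \frac{\left(-10 + G\right) G}{3} = - \frac{G \left(-10 + G\right)}{3}$)
$\left(-258 + \left(\left(-221 + 519\right) + R{\left(24,9 \right)}\right)\right)^{2} = \left(-258 + \left(\left(-221 + 519\right) + \frac{1}{3} \cdot 24 \left(10 - 24\right)\right)\right)^{2} = \left(-258 + \left(298 + \frac{1}{3} \cdot 24 \left(10 - 24\right)\right)\right)^{2} = \left(-258 + \left(298 + \frac{1}{3} \cdot 24 \left(-14\right)\right)\right)^{2} = \left(-258 + \left(298 - 112\right)\right)^{2} = \left(-258 + 186\right)^{2} = \left(-72\right)^{2} = 5184$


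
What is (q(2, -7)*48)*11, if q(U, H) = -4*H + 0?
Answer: 14784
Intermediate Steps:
q(U, H) = -4*H
(q(2, -7)*48)*11 = (-4*(-7)*48)*11 = (28*48)*11 = 1344*11 = 14784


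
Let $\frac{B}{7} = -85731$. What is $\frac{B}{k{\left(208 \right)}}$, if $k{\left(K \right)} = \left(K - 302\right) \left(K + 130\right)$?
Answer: $\frac{600117}{31772} \approx 18.888$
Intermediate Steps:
$B = -600117$ ($B = 7 \left(-85731\right) = -600117$)
$k{\left(K \right)} = \left(-302 + K\right) \left(130 + K\right)$
$\frac{B}{k{\left(208 \right)}} = - \frac{600117}{-39260 + 208^{2} - 35776} = - \frac{600117}{-39260 + 43264 - 35776} = - \frac{600117}{-31772} = \left(-600117\right) \left(- \frac{1}{31772}\right) = \frac{600117}{31772}$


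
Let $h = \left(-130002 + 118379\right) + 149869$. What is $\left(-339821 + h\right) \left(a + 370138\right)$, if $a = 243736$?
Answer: $-123741651550$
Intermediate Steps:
$h = 138246$ ($h = -11623 + 149869 = 138246$)
$\left(-339821 + h\right) \left(a + 370138\right) = \left(-339821 + 138246\right) \left(243736 + 370138\right) = \left(-201575\right) 613874 = -123741651550$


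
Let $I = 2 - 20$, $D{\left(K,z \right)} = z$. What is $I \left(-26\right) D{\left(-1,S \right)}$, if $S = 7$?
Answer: $3276$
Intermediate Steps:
$I = -18$ ($I = 2 - 20 = -18$)
$I \left(-26\right) D{\left(-1,S \right)} = \left(-18\right) \left(-26\right) 7 = 468 \cdot 7 = 3276$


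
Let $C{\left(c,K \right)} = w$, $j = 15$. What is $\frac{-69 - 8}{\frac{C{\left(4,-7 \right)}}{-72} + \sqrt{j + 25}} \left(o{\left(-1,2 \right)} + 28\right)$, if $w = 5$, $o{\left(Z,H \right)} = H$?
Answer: $- \frac{166320}{41467} - \frac{4790016 \sqrt{10}}{41467} \approx -369.3$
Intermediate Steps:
$C{\left(c,K \right)} = 5$
$\frac{-69 - 8}{\frac{C{\left(4,-7 \right)}}{-72} + \sqrt{j + 25}} \left(o{\left(-1,2 \right)} + 28\right) = \frac{-69 - 8}{\frac{5}{-72} + \sqrt{15 + 25}} \left(2 + 28\right) = - \frac{77}{5 \left(- \frac{1}{72}\right) + \sqrt{40}} \cdot 30 = - \frac{77}{- \frac{5}{72} + 2 \sqrt{10}} \cdot 30 = - \frac{2310}{- \frac{5}{72} + 2 \sqrt{10}}$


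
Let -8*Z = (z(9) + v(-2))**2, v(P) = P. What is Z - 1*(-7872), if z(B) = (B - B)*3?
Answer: 15743/2 ≈ 7871.5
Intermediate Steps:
z(B) = 0 (z(B) = 0*3 = 0)
Z = -1/2 (Z = -(0 - 2)**2/8 = -1/8*(-2)**2 = -1/8*4 = -1/2 ≈ -0.50000)
Z - 1*(-7872) = -1/2 - 1*(-7872) = -1/2 + 7872 = 15743/2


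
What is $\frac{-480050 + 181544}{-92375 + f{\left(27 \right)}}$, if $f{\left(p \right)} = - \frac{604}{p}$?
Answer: $\frac{8059662}{2494729} \approx 3.2307$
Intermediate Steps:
$\frac{-480050 + 181544}{-92375 + f{\left(27 \right)}} = \frac{-480050 + 181544}{-92375 - \frac{604}{27}} = - \frac{298506}{-92375 - \frac{604}{27}} = - \frac{298506}{- \frac{2494729}{27}} = \left(-298506\right) \left(- \frac{27}{2494729}\right) = \frac{8059662}{2494729}$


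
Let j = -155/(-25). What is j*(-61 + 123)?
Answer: 1922/5 ≈ 384.40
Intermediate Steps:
j = 31/5 (j = -155*(-1/25) = 31/5 ≈ 6.2000)
j*(-61 + 123) = 31*(-61 + 123)/5 = (31/5)*62 = 1922/5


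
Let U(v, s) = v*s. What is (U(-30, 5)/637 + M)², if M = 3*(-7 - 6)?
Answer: 624650049/405769 ≈ 1539.4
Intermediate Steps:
U(v, s) = s*v
M = -39 (M = 3*(-13) = -39)
(U(-30, 5)/637 + M)² = ((5*(-30))/637 - 39)² = (-150*1/637 - 39)² = (-150/637 - 39)² = (-24993/637)² = 624650049/405769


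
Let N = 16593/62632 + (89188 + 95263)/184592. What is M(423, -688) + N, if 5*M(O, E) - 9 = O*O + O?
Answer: 259216408788053/7225853840 ≈ 35873.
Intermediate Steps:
M(O, E) = 9/5 + O/5 + O²/5 (M(O, E) = 9/5 + (O*O + O)/5 = 9/5 + (O² + O)/5 = 9/5 + (O + O²)/5 = 9/5 + (O/5 + O²/5) = 9/5 + O/5 + O²/5)
N = 1826933761/1445170768 (N = 16593*(1/62632) + 184451*(1/184592) = 16593/62632 + 184451/184592 = 1826933761/1445170768 ≈ 1.2642)
M(423, -688) + N = (9/5 + (⅕)*423 + (⅕)*423²) + 1826933761/1445170768 = (9/5 + 423/5 + (⅕)*178929) + 1826933761/1445170768 = (9/5 + 423/5 + 178929/5) + 1826933761/1445170768 = 179361/5 + 1826933761/1445170768 = 259216408788053/7225853840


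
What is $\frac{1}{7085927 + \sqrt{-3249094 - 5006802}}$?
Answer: $\frac{7085927}{50210369705225} - \frac{2 i \sqrt{2063974}}{50210369705225} \approx 1.4112 \cdot 10^{-7} - 5.7225 \cdot 10^{-11} i$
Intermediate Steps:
$\frac{1}{7085927 + \sqrt{-3249094 - 5006802}} = \frac{1}{7085927 + \sqrt{-8255896}} = \frac{1}{7085927 + 2 i \sqrt{2063974}}$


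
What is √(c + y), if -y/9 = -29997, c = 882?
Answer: 3*√30095 ≈ 520.44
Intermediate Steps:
y = 269973 (y = -9*(-29997) = 269973)
√(c + y) = √(882 + 269973) = √270855 = 3*√30095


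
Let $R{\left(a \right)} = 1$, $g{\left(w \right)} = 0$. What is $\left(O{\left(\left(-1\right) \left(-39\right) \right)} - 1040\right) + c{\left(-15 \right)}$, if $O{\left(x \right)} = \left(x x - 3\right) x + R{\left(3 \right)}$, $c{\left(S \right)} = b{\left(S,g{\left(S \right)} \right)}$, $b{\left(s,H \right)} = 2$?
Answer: $58165$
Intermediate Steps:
$c{\left(S \right)} = 2$
$O{\left(x \right)} = 1 + x \left(-3 + x^{2}\right)$ ($O{\left(x \right)} = \left(x x - 3\right) x + 1 = \left(x^{2} - 3\right) x + 1 = \left(-3 + x^{2}\right) x + 1 = x \left(-3 + x^{2}\right) + 1 = 1 + x \left(-3 + x^{2}\right)$)
$\left(O{\left(\left(-1\right) \left(-39\right) \right)} - 1040\right) + c{\left(-15 \right)} = \left(\left(1 + \left(\left(-1\right) \left(-39\right)\right)^{3} - 3 \left(\left(-1\right) \left(-39\right)\right)\right) - 1040\right) + 2 = \left(\left(1 + 39^{3} - 117\right) - 1040\right) + 2 = \left(\left(1 + 59319 - 117\right) - 1040\right) + 2 = \left(59203 - 1040\right) + 2 = 58163 + 2 = 58165$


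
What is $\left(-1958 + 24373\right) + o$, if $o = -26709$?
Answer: $-4294$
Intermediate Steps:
$\left(-1958 + 24373\right) + o = \left(-1958 + 24373\right) - 26709 = 22415 - 26709 = -4294$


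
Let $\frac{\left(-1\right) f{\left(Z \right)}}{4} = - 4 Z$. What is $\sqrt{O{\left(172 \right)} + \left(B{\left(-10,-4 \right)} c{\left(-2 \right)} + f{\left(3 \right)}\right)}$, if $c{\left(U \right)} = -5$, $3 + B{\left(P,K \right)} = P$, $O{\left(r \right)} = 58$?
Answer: $3 \sqrt{19} \approx 13.077$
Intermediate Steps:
$f{\left(Z \right)} = 16 Z$ ($f{\left(Z \right)} = - 4 \left(- 4 Z\right) = 16 Z$)
$B{\left(P,K \right)} = -3 + P$
$\sqrt{O{\left(172 \right)} + \left(B{\left(-10,-4 \right)} c{\left(-2 \right)} + f{\left(3 \right)}\right)} = \sqrt{58 + \left(\left(-3 - 10\right) \left(-5\right) + 16 \cdot 3\right)} = \sqrt{58 + \left(\left(-13\right) \left(-5\right) + 48\right)} = \sqrt{58 + \left(65 + 48\right)} = \sqrt{58 + 113} = \sqrt{171} = 3 \sqrt{19}$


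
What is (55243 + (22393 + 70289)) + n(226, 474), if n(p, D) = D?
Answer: 148399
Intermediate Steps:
(55243 + (22393 + 70289)) + n(226, 474) = (55243 + (22393 + 70289)) + 474 = (55243 + 92682) + 474 = 147925 + 474 = 148399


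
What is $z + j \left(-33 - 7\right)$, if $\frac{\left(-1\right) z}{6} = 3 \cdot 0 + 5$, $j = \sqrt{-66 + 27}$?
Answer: $-30 - 40 i \sqrt{39} \approx -30.0 - 249.8 i$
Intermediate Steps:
$j = i \sqrt{39}$ ($j = \sqrt{-39} = i \sqrt{39} \approx 6.245 i$)
$z = -30$ ($z = - 6 \left(3 \cdot 0 + 5\right) = - 6 \left(0 + 5\right) = \left(-6\right) 5 = -30$)
$z + j \left(-33 - 7\right) = -30 + i \sqrt{39} \left(-33 - 7\right) = -30 + i \sqrt{39} \left(-40\right) = -30 - 40 i \sqrt{39}$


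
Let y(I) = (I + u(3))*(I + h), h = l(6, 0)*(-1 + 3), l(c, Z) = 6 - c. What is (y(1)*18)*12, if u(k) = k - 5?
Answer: -216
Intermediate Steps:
u(k) = -5 + k
h = 0 (h = (6 - 1*6)*(-1 + 3) = (6 - 6)*2 = 0*2 = 0)
y(I) = I*(-2 + I) (y(I) = (I + (-5 + 3))*(I + 0) = (I - 2)*I = (-2 + I)*I = I*(-2 + I))
(y(1)*18)*12 = ((1*(-2 + 1))*18)*12 = ((1*(-1))*18)*12 = -1*18*12 = -18*12 = -216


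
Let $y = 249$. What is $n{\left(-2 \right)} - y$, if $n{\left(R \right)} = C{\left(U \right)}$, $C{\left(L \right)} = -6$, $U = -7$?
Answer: $-255$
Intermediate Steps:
$n{\left(R \right)} = -6$
$n{\left(-2 \right)} - y = -6 - 249 = -255$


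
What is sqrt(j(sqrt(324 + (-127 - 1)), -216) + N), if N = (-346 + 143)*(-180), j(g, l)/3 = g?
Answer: sqrt(36582) ≈ 191.26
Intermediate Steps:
j(g, l) = 3*g
N = 36540 (N = -203*(-180) = 36540)
sqrt(j(sqrt(324 + (-127 - 1)), -216) + N) = sqrt(3*sqrt(324 + (-127 - 1)) + 36540) = sqrt(3*sqrt(324 - 128) + 36540) = sqrt(3*sqrt(196) + 36540) = sqrt(3*14 + 36540) = sqrt(42 + 36540) = sqrt(36582)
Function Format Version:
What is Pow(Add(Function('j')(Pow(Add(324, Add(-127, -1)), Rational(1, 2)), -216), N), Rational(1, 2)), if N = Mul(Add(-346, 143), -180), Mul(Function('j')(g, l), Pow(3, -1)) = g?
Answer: Pow(36582, Rational(1, 2)) ≈ 191.26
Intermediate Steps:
Function('j')(g, l) = Mul(3, g)
N = 36540 (N = Mul(-203, -180) = 36540)
Pow(Add(Function('j')(Pow(Add(324, Add(-127, -1)), Rational(1, 2)), -216), N), Rational(1, 2)) = Pow(Add(Mul(3, Pow(Add(324, Add(-127, -1)), Rational(1, 2))), 36540), Rational(1, 2)) = Pow(Add(Mul(3, Pow(Add(324, -128), Rational(1, 2))), 36540), Rational(1, 2)) = Pow(Add(Mul(3, Pow(196, Rational(1, 2))), 36540), Rational(1, 2)) = Pow(Add(Mul(3, 14), 36540), Rational(1, 2)) = Pow(Add(42, 36540), Rational(1, 2)) = Pow(36582, Rational(1, 2))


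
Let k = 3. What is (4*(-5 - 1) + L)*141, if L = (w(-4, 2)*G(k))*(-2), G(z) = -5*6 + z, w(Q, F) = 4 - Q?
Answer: 57528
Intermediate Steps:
G(z) = -30 + z
L = 432 (L = ((4 - 1*(-4))*(-30 + 3))*(-2) = ((4 + 4)*(-27))*(-2) = (8*(-27))*(-2) = -216*(-2) = 432)
(4*(-5 - 1) + L)*141 = (4*(-5 - 1) + 432)*141 = (4*(-6) + 432)*141 = (-24 + 432)*141 = 408*141 = 57528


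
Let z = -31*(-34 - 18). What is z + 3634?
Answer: 5246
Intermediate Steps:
z = 1612 (z = -31*(-52) = 1612)
z + 3634 = 1612 + 3634 = 5246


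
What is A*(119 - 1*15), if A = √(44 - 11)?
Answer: 104*√33 ≈ 597.43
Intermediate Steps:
A = √33 ≈ 5.7446
A*(119 - 1*15) = √33*(119 - 1*15) = √33*(119 - 15) = √33*104 = 104*√33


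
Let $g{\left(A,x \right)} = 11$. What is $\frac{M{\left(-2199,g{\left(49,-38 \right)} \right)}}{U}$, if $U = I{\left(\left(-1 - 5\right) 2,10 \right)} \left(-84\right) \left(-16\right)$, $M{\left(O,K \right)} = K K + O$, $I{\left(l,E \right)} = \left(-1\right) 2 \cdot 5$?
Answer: $\frac{1039}{6720} \approx 0.15461$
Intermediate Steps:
$I{\left(l,E \right)} = -10$ ($I{\left(l,E \right)} = \left(-2\right) 5 = -10$)
$M{\left(O,K \right)} = O + K^{2}$ ($M{\left(O,K \right)} = K^{2} + O = O + K^{2}$)
$U = -13440$ ($U = \left(-10\right) \left(-84\right) \left(-16\right) = 840 \left(-16\right) = -13440$)
$\frac{M{\left(-2199,g{\left(49,-38 \right)} \right)}}{U} = \frac{-2199 + 11^{2}}{-13440} = \left(-2199 + 121\right) \left(- \frac{1}{13440}\right) = \left(-2078\right) \left(- \frac{1}{13440}\right) = \frac{1039}{6720}$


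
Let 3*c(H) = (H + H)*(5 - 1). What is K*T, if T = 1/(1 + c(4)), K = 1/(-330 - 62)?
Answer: -3/13720 ≈ -0.00021866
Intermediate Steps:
K = -1/392 (K = 1/(-392) = -1/392 ≈ -0.0025510)
c(H) = 8*H/3 (c(H) = ((H + H)*(5 - 1))/3 = ((2*H)*4)/3 = (8*H)/3 = 8*H/3)
T = 3/35 (T = 1/(1 + (8/3)*4) = 1/(1 + 32/3) = 1/(35/3) = 3/35 ≈ 0.085714)
K*T = -1/392*3/35 = -3/13720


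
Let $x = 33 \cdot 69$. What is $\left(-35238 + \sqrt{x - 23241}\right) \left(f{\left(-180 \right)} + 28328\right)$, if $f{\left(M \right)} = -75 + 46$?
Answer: $-997200162 + 56598 i \sqrt{5241} \approx -9.972 \cdot 10^{8} + 4.0974 \cdot 10^{6} i$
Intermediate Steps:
$f{\left(M \right)} = -29$
$x = 2277$
$\left(-35238 + \sqrt{x - 23241}\right) \left(f{\left(-180 \right)} + 28328\right) = \left(-35238 + \sqrt{2277 - 23241}\right) \left(-29 + 28328\right) = \left(-35238 + \sqrt{-20964}\right) 28299 = \left(-35238 + 2 i \sqrt{5241}\right) 28299 = -997200162 + 56598 i \sqrt{5241}$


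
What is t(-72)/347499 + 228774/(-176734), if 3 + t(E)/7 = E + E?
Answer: -13280099252/10235814711 ≈ -1.2974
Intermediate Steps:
t(E) = -21 + 14*E (t(E) = -21 + 7*(E + E) = -21 + 7*(2*E) = -21 + 14*E)
t(-72)/347499 + 228774/(-176734) = (-21 + 14*(-72))/347499 + 228774/(-176734) = (-21 - 1008)*(1/347499) + 228774*(-1/176734) = -1029*1/347499 - 114387/88367 = -343/115833 - 114387/88367 = -13280099252/10235814711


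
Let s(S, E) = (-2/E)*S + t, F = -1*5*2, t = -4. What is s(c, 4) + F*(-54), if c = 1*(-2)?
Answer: 537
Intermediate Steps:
c = -2
F = -10 (F = -5*2 = -10)
s(S, E) = -4 - 2*S/E (s(S, E) = (-2/E)*S - 4 = -2*S/E - 4 = -4 - 2*S/E)
s(c, 4) + F*(-54) = (-4 - 2*(-2)/4) - 10*(-54) = (-4 - 2*(-2)*¼) + 540 = (-4 + 1) + 540 = -3 + 540 = 537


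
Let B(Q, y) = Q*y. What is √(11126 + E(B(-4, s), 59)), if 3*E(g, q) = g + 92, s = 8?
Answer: √11146 ≈ 105.57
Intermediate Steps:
E(g, q) = 92/3 + g/3 (E(g, q) = (g + 92)/3 = (92 + g)/3 = 92/3 + g/3)
√(11126 + E(B(-4, s), 59)) = √(11126 + (92/3 + (-4*8)/3)) = √(11126 + (92/3 + (⅓)*(-32))) = √(11126 + (92/3 - 32/3)) = √(11126 + 20) = √11146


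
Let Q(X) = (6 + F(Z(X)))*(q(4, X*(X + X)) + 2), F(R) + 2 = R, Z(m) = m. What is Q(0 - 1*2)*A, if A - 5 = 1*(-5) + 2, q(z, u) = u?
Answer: 40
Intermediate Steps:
F(R) = -2 + R
Q(X) = (2 + 2*X**2)*(4 + X) (Q(X) = (6 + (-2 + X))*(X*(X + X) + 2) = (4 + X)*(X*(2*X) + 2) = (4 + X)*(2*X**2 + 2) = (4 + X)*(2 + 2*X**2) = (2 + 2*X**2)*(4 + X))
A = 2 (A = 5 + (1*(-5) + 2) = 5 + (-5 + 2) = 5 - 3 = 2)
Q(0 - 1*2)*A = (8 + 2*(0 - 1*2) + 2*(0 - 1*2)**3 + 8*(0 - 1*2)**2)*2 = (8 + 2*(0 - 2) + 2*(0 - 2)**3 + 8*(0 - 2)**2)*2 = (8 + 2*(-2) + 2*(-2)**3 + 8*(-2)**2)*2 = (8 - 4 + 2*(-8) + 8*4)*2 = (8 - 4 - 16 + 32)*2 = 20*2 = 40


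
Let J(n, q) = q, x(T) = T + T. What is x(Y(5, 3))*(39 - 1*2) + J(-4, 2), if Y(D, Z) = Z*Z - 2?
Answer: 520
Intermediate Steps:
Y(D, Z) = -2 + Z**2 (Y(D, Z) = Z**2 - 2 = -2 + Z**2)
x(T) = 2*T
x(Y(5, 3))*(39 - 1*2) + J(-4, 2) = (2*(-2 + 3**2))*(39 - 1*2) + 2 = (2*(-2 + 9))*(39 - 2) + 2 = (2*7)*37 + 2 = 14*37 + 2 = 518 + 2 = 520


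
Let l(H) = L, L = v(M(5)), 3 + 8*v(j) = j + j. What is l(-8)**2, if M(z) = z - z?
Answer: 9/64 ≈ 0.14063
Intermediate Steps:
M(z) = 0
v(j) = -3/8 + j/4 (v(j) = -3/8 + (j + j)/8 = -3/8 + (2*j)/8 = -3/8 + j/4)
L = -3/8 (L = -3/8 + (1/4)*0 = -3/8 + 0 = -3/8 ≈ -0.37500)
l(H) = -3/8
l(-8)**2 = (-3/8)**2 = 9/64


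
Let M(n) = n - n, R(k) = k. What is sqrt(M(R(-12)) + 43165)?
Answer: sqrt(43165) ≈ 207.76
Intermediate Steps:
M(n) = 0
sqrt(M(R(-12)) + 43165) = sqrt(0 + 43165) = sqrt(43165)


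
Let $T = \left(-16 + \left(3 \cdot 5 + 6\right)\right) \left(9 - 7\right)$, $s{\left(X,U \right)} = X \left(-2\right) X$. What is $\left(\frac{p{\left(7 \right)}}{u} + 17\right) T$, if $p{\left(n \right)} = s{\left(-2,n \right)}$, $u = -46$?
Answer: $\frac{3950}{23} \approx 171.74$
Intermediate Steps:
$s{\left(X,U \right)} = - 2 X^{2}$ ($s{\left(X,U \right)} = - 2 X X = - 2 X^{2}$)
$p{\left(n \right)} = -8$ ($p{\left(n \right)} = - 2 \left(-2\right)^{2} = \left(-2\right) 4 = -8$)
$T = 10$ ($T = \left(-16 + \left(15 + 6\right)\right) 2 = \left(-16 + 21\right) 2 = 5 \cdot 2 = 10$)
$\left(\frac{p{\left(7 \right)}}{u} + 17\right) T = \left(- \frac{8}{-46} + 17\right) 10 = \left(\left(-8\right) \left(- \frac{1}{46}\right) + 17\right) 10 = \left(\frac{4}{23} + 17\right) 10 = \frac{395}{23} \cdot 10 = \frac{3950}{23}$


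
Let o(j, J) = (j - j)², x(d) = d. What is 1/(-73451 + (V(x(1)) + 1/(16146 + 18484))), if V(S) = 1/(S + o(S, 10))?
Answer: -34630/2543573499 ≈ -1.3615e-5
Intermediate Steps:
o(j, J) = 0 (o(j, J) = 0² = 0)
V(S) = 1/S (V(S) = 1/(S + 0) = 1/S)
1/(-73451 + (V(x(1)) + 1/(16146 + 18484))) = 1/(-73451 + (1/1 + 1/(16146 + 18484))) = 1/(-73451 + (1 + 1/34630)) = 1/(-73451 + 34631/34630) = 1/(-2543573499/34630) = -34630/2543573499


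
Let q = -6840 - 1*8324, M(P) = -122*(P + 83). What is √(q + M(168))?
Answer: I*√45786 ≈ 213.98*I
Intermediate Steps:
M(P) = -10126 - 122*P (M(P) = -122*(83 + P) = -10126 - 122*P)
q = -15164 (q = -6840 - 8324 = -15164)
√(q + M(168)) = √(-15164 + (-10126 - 122*168)) = √(-15164 + (-10126 - 20496)) = √(-15164 - 30622) = √(-45786) = I*√45786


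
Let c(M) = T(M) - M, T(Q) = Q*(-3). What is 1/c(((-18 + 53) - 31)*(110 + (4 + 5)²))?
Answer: -1/3056 ≈ -0.00032723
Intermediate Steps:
T(Q) = -3*Q
c(M) = -4*M (c(M) = -3*M - M = -4*M)
1/c(((-18 + 53) - 31)*(110 + (4 + 5)²)) = 1/(-4*((-18 + 53) - 31)*(110 + (4 + 5)²)) = 1/(-4*(35 - 31)*(110 + 9²)) = 1/(-16*(110 + 81)) = 1/(-16*191) = 1/(-4*764) = 1/(-3056) = -1/3056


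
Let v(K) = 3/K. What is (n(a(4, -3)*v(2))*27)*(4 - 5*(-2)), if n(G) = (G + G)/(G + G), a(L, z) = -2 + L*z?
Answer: 378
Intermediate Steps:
n(G) = 1 (n(G) = (2*G)/((2*G)) = (2*G)*(1/(2*G)) = 1)
(n(a(4, -3)*v(2))*27)*(4 - 5*(-2)) = (1*27)*(4 - 5*(-2)) = 27*(4 + 10) = 27*14 = 378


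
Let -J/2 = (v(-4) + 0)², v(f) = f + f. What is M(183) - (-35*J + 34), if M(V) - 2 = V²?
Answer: 28977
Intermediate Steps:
v(f) = 2*f
J = -128 (J = -2*(2*(-4) + 0)² = -2*(-8 + 0)² = -2*(-8)² = -2*64 = -128)
M(V) = 2 + V²
M(183) - (-35*J + 34) = (2 + 183²) - (-35*(-128) + 34) = (2 + 33489) - (4480 + 34) = 33491 - 1*4514 = 33491 - 4514 = 28977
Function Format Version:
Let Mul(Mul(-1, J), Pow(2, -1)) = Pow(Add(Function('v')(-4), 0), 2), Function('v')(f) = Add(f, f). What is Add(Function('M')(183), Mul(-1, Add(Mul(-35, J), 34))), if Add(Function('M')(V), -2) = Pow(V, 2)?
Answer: 28977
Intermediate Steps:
Function('v')(f) = Mul(2, f)
J = -128 (J = Mul(-2, Pow(Add(Mul(2, -4), 0), 2)) = Mul(-2, Pow(Add(-8, 0), 2)) = Mul(-2, Pow(-8, 2)) = Mul(-2, 64) = -128)
Function('M')(V) = Add(2, Pow(V, 2))
Add(Function('M')(183), Mul(-1, Add(Mul(-35, J), 34))) = Add(Add(2, Pow(183, 2)), Mul(-1, Add(Mul(-35, -128), 34))) = Add(Add(2, 33489), Mul(-1, Add(4480, 34))) = Add(33491, Mul(-1, 4514)) = Add(33491, -4514) = 28977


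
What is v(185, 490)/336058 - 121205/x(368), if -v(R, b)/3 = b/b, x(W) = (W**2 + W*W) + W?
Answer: -20366361769/45572153264 ≈ -0.44690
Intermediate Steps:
x(W) = W + 2*W**2 (x(W) = (W**2 + W**2) + W = 2*W**2 + W = W + 2*W**2)
v(R, b) = -3 (v(R, b) = -3*b/b = -3*1 = -3)
v(185, 490)/336058 - 121205/x(368) = -3/336058 - 121205*1/(368*(1 + 2*368)) = -3*1/336058 - 121205*1/(368*(1 + 736)) = -3/336058 - 121205/(368*737) = -3/336058 - 121205/271216 = -20366361769/45572153264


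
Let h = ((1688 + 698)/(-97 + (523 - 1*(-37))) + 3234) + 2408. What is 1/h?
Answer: 463/2614632 ≈ 0.00017708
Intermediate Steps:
h = 2614632/463 (h = (2386/(-97 + (523 + 37)) + 3234) + 2408 = (2386/(-97 + 560) + 3234) + 2408 = (2386/463 + 3234) + 2408 = 1499728/463 + 2408 = 2614632/463 ≈ 5647.2)
1/h = 1/(2614632/463) = 463/2614632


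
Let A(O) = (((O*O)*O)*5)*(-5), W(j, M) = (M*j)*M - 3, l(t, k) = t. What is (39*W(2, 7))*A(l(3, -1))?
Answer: -2500875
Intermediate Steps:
W(j, M) = -3 + j*M**2 (W(j, M) = j*M**2 - 3 = -3 + j*M**2)
A(O) = -25*O**3 (A(O) = ((O**2*O)*5)*(-5) = (O**3*5)*(-5) = (5*O**3)*(-5) = -25*O**3)
(39*W(2, 7))*A(l(3, -1)) = (39*(-3 + 2*7**2))*(-25*3**3) = (39*(-3 + 2*49))*(-25*27) = (39*(-3 + 98))*(-675) = (39*95)*(-675) = 3705*(-675) = -2500875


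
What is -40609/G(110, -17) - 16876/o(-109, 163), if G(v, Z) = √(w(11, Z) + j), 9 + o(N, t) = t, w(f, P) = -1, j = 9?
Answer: -8438/77 - 40609*√2/4 ≈ -14467.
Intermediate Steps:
o(N, t) = -9 + t
G(v, Z) = 2*√2 (G(v, Z) = √(-1 + 9) = √8 = 2*√2)
-40609/G(110, -17) - 16876/o(-109, 163) = -40609*√2/4 - 16876/(-9 + 163) = -40609*√2/4 - 16876/154 = -40609*√2/4 - 16876*1/154 = -40609*√2/4 - 8438/77 = -8438/77 - 40609*√2/4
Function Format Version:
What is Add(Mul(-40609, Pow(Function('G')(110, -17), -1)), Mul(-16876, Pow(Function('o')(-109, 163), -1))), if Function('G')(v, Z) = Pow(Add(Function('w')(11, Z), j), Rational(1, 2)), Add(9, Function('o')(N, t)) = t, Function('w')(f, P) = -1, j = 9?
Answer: Add(Rational(-8438, 77), Mul(Rational(-40609, 4), Pow(2, Rational(1, 2)))) ≈ -14467.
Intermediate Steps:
Function('o')(N, t) = Add(-9, t)
Function('G')(v, Z) = Mul(2, Pow(2, Rational(1, 2))) (Function('G')(v, Z) = Pow(Add(-1, 9), Rational(1, 2)) = Pow(8, Rational(1, 2)) = Mul(2, Pow(2, Rational(1, 2))))
Add(Mul(-40609, Pow(Function('G')(110, -17), -1)), Mul(-16876, Pow(Function('o')(-109, 163), -1))) = Add(Mul(-40609, Pow(Mul(2, Pow(2, Rational(1, 2))), -1)), Mul(-16876, Pow(Add(-9, 163), -1))) = Add(Mul(-40609, Mul(Rational(1, 4), Pow(2, Rational(1, 2)))), Mul(-16876, Pow(154, -1))) = Add(Mul(Rational(-40609, 4), Pow(2, Rational(1, 2))), Mul(-16876, Rational(1, 154))) = Add(Mul(Rational(-40609, 4), Pow(2, Rational(1, 2))), Rational(-8438, 77)) = Add(Rational(-8438, 77), Mul(Rational(-40609, 4), Pow(2, Rational(1, 2))))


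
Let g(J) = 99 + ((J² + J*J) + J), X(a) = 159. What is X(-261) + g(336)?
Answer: 226386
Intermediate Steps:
g(J) = 99 + J + 2*J² (g(J) = 99 + ((J² + J²) + J) = 99 + (2*J² + J) = 99 + (J + 2*J²) = 99 + J + 2*J²)
X(-261) + g(336) = 159 + (99 + 336 + 2*336²) = 159 + (99 + 336 + 2*112896) = 159 + (99 + 336 + 225792) = 159 + 226227 = 226386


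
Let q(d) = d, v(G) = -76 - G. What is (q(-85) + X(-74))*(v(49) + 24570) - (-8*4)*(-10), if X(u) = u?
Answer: -3887075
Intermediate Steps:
(q(-85) + X(-74))*(v(49) + 24570) - (-8*4)*(-10) = (-85 - 74)*((-76 - 1*49) + 24570) - (-8*4)*(-10) = -159*((-76 - 49) + 24570) - (-32)*(-10) = -159*(-125 + 24570) - 1*320 = -159*24445 - 320 = -3886755 - 320 = -3887075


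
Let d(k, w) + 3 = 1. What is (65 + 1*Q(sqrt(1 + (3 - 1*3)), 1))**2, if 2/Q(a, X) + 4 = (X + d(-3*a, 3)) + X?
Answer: 16641/4 ≈ 4160.3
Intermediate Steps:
d(k, w) = -2 (d(k, w) = -3 + 1 = -2)
Q(a, X) = 2/(-6 + 2*X) (Q(a, X) = 2/(-4 + ((X - 2) + X)) = 2/(-4 + ((-2 + X) + X)) = 2/(-4 + (-2 + 2*X)) = 2/(-6 + 2*X))
(65 + 1*Q(sqrt(1 + (3 - 1*3)), 1))**2 = (65 + 1/(-3 + 1))**2 = (65 + 1/(-2))**2 = (65 + 1*(-1/2))**2 = (65 - 1/2)**2 = (129/2)**2 = 16641/4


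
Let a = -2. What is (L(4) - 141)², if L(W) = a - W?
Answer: 21609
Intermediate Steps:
L(W) = -2 - W
(L(4) - 141)² = ((-2 - 1*4) - 141)² = ((-2 - 4) - 141)² = (-6 - 141)² = (-147)² = 21609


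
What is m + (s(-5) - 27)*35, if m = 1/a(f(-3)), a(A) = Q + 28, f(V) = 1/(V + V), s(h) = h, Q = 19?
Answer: -52639/47 ≈ -1120.0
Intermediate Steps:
f(V) = 1/(2*V)
a(A) = 47 (a(A) = 19 + 28 = 47)
m = 1/47 ≈ 0.021277
m + (s(-5) - 27)*35 = 1/47 + (-5 - 27)*35 = 1/47 - 32*35 = 1/47 - 1120 = -52639/47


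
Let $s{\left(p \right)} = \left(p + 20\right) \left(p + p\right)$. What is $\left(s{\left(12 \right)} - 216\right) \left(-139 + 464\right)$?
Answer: $179400$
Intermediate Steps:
$s{\left(p \right)} = 2 p \left(20 + p\right)$ ($s{\left(p \right)} = \left(20 + p\right) 2 p = 2 p \left(20 + p\right)$)
$\left(s{\left(12 \right)} - 216\right) \left(-139 + 464\right) = \left(2 \cdot 12 \left(20 + 12\right) - 216\right) \left(-139 + 464\right) = \left(2 \cdot 12 \cdot 32 - 216\right) 325 = \left(768 - 216\right) 325 = 552 \cdot 325 = 179400$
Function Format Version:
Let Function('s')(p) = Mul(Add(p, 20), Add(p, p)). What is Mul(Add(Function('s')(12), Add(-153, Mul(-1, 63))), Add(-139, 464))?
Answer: 179400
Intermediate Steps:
Function('s')(p) = Mul(2, p, Add(20, p)) (Function('s')(p) = Mul(Add(20, p), Mul(2, p)) = Mul(2, p, Add(20, p)))
Mul(Add(Function('s')(12), Add(-153, Mul(-1, 63))), Add(-139, 464)) = Mul(Add(Mul(2, 12, Add(20, 12)), Add(-153, Mul(-1, 63))), Add(-139, 464)) = Mul(Add(Mul(2, 12, 32), Add(-153, -63)), 325) = Mul(Add(768, -216), 325) = Mul(552, 325) = 179400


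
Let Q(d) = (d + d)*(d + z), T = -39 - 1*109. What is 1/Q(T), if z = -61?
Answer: 1/61864 ≈ 1.6165e-5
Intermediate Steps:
T = -148 (T = -39 - 109 = -148)
Q(d) = 2*d*(-61 + d) (Q(d) = (d + d)*(d - 61) = (2*d)*(-61 + d) = 2*d*(-61 + d))
1/Q(T) = 1/(2*(-148)*(-61 - 148)) = 1/(2*(-148)*(-209)) = 1/61864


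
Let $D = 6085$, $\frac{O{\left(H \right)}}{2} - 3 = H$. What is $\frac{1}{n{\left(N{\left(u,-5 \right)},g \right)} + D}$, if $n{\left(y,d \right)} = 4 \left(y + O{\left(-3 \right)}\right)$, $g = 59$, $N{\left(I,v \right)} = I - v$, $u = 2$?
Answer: $\frac{1}{6113} \approx 0.00016359$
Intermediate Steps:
$O{\left(H \right)} = 6 + 2 H$
$n{\left(y,d \right)} = 4 y$ ($n{\left(y,d \right)} = 4 \left(y + \left(6 + 2 \left(-3\right)\right)\right) = 4 \left(y + \left(6 - 6\right)\right) = 4 \left(y + 0\right) = 4 y$)
$\frac{1}{n{\left(N{\left(u,-5 \right)},g \right)} + D} = \frac{1}{4 \left(2 - -5\right) + 6085} = \frac{1}{4 \left(2 + 5\right) + 6085} = \frac{1}{4 \cdot 7 + 6085} = \frac{1}{28 + 6085} = \frac{1}{6113}$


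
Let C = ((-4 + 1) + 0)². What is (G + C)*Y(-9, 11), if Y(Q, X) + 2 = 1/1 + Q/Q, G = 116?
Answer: 0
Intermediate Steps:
Y(Q, X) = 0 (Y(Q, X) = -2 + (1/1 + Q/Q) = -2 + (1*1 + 1) = -2 + (1 + 1) = -2 + 2 = 0)
C = 9 (C = (-3 + 0)² = (-3)² = 9)
(G + C)*Y(-9, 11) = (116 + 9)*0 = 125*0 = 0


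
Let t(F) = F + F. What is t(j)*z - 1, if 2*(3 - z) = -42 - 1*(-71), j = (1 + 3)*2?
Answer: -185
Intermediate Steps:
j = 8 (j = 4*2 = 8)
t(F) = 2*F
z = -23/2 (z = 3 - (-42 - 1*(-71))/2 = 3 - (-42 + 71)/2 = 3 - 1/2*29 = 3 - 29/2 = -23/2 ≈ -11.500)
t(j)*z - 1 = (2*8)*(-23/2) - 1 = 16*(-23/2) - 1 = -184 - 1 = -185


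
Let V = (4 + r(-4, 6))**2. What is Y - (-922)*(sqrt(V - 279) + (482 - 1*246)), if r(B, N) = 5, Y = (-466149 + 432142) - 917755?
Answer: -734170 + 2766*I*sqrt(22) ≈ -7.3417e+5 + 12974.0*I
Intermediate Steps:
Y = -951762 (Y = -34007 - 917755 = -951762)
V = 81 (V = (4 + 5)**2 = 9**2 = 81)
Y - (-922)*(sqrt(V - 279) + (482 - 1*246)) = -951762 - (-922)*(sqrt(81 - 279) + (482 - 1*246)) = -951762 - (-922)*(sqrt(-198) + (482 - 246)) = -951762 - (-922)*(3*I*sqrt(22) + 236) = -951762 - (-922)*(236 + 3*I*sqrt(22)) = -951762 - (-217592 - 2766*I*sqrt(22)) = -951762 + (217592 + 2766*I*sqrt(22)) = -734170 + 2766*I*sqrt(22)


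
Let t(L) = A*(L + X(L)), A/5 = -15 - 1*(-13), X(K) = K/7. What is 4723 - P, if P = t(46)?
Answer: 36741/7 ≈ 5248.7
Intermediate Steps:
X(K) = K/7 (X(K) = K*(⅐) = K/7)
A = -10 (A = 5*(-15 - 1*(-13)) = 5*(-15 + 13) = 5*(-2) = -10)
t(L) = -80*L/7 (t(L) = -10*(L + L/7) = -80*L/7)
P = -3680/7 (P = -80/7*46 = -3680/7 ≈ -525.71)
4723 - P = 4723 - 1*(-3680/7) = 4723 + 3680/7 = 36741/7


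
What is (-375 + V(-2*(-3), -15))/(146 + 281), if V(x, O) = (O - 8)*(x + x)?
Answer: -93/61 ≈ -1.5246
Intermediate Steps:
V(x, O) = 2*x*(-8 + O) (V(x, O) = (-8 + O)*(2*x) = 2*x*(-8 + O))
(-375 + V(-2*(-3), -15))/(146 + 281) = (-375 + 2*(-2*(-3))*(-8 - 15))/(146 + 281) = (-375 + 2*6*(-23))/427 = (-375 - 276)*(1/427) = -651*1/427 = -93/61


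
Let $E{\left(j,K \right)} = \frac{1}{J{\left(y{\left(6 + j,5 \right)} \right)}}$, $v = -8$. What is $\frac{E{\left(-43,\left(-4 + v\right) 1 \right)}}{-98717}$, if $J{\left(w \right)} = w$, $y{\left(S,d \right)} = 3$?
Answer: $- \frac{1}{296151} \approx -3.3767 \cdot 10^{-6}$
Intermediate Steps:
$E{\left(j,K \right)} = \frac{1}{3}$
$\frac{E{\left(-43,\left(-4 + v\right) 1 \right)}}{-98717} = \frac{1}{3 \left(-98717\right)} = \frac{1}{3} \left(- \frac{1}{98717}\right) = - \frac{1}{296151}$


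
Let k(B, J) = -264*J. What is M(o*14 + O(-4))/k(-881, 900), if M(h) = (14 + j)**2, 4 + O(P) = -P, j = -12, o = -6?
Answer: -1/59400 ≈ -1.6835e-5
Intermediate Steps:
O(P) = -4 - P
M(h) = 4 (M(h) = (14 - 12)**2 = 2**2 = 4)
M(o*14 + O(-4))/k(-881, 900) = 4/((-264*900)) = 4/(-237600) = 4*(-1/237600) = -1/59400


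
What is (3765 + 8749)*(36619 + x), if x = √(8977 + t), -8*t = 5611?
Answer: 458250166 + 6257*√132410/2 ≈ 4.5939e+8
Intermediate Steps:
t = -5611/8 (t = -⅛*5611 = -5611/8 ≈ -701.38)
x = √132410/4 (x = √(8977 - 5611/8) = √(66205/8) = √132410/4 ≈ 90.970)
(3765 + 8749)*(36619 + x) = (3765 + 8749)*(36619 + √132410/4) = 12514*(36619 + √132410/4) = 458250166 + 6257*√132410/2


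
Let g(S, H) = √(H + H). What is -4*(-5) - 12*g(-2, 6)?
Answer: 20 - 24*√3 ≈ -21.569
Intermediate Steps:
g(S, H) = √2*√H (g(S, H) = √(2*H) = √2*√H)
-4*(-5) - 12*g(-2, 6) = -4*(-5) - 12*√2*√6 = 20 - 24*√3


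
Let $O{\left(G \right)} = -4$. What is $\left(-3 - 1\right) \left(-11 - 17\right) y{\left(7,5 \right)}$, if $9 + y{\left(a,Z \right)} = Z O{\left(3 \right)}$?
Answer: $-3248$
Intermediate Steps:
$y{\left(a,Z \right)} = -9 - 4 Z$ ($y{\left(a,Z \right)} = -9 + Z \left(-4\right) = -9 - 4 Z$)
$\left(-3 - 1\right) \left(-11 - 17\right) y{\left(7,5 \right)} = \left(-3 - 1\right) \left(-11 - 17\right) \left(-9 - 20\right) = - 4 \left(-11 - 17\right) \left(-9 - 20\right) = \left(-4\right) \left(-28\right) \left(-29\right) = 112 \left(-29\right) = -3248$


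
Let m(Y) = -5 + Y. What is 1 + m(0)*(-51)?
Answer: 256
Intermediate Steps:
1 + m(0)*(-51) = 1 + (-5 + 0)*(-51) = 1 - 5*(-51) = 1 + 255 = 256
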